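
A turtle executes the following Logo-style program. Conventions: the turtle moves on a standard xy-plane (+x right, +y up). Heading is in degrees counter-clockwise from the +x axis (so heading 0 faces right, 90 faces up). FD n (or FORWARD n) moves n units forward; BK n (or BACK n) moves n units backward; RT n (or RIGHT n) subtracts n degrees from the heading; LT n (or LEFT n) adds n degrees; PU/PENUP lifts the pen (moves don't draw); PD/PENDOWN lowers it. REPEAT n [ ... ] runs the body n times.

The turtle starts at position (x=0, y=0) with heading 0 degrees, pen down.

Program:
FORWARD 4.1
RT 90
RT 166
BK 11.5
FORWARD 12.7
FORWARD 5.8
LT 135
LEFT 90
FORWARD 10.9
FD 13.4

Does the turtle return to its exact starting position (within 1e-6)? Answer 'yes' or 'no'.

Answer: no

Derivation:
Executing turtle program step by step:
Start: pos=(0,0), heading=0, pen down
FD 4.1: (0,0) -> (4.1,0) [heading=0, draw]
RT 90: heading 0 -> 270
RT 166: heading 270 -> 104
BK 11.5: (4.1,0) -> (6.882,-11.158) [heading=104, draw]
FD 12.7: (6.882,-11.158) -> (3.81,1.164) [heading=104, draw]
FD 5.8: (3.81,1.164) -> (2.407,6.792) [heading=104, draw]
LT 135: heading 104 -> 239
LT 90: heading 239 -> 329
FD 10.9: (2.407,6.792) -> (11.75,1.178) [heading=329, draw]
FD 13.4: (11.75,1.178) -> (23.236,-5.723) [heading=329, draw]
Final: pos=(23.236,-5.723), heading=329, 6 segment(s) drawn

Start position: (0, 0)
Final position: (23.236, -5.723)
Distance = 23.93; >= 1e-6 -> NOT closed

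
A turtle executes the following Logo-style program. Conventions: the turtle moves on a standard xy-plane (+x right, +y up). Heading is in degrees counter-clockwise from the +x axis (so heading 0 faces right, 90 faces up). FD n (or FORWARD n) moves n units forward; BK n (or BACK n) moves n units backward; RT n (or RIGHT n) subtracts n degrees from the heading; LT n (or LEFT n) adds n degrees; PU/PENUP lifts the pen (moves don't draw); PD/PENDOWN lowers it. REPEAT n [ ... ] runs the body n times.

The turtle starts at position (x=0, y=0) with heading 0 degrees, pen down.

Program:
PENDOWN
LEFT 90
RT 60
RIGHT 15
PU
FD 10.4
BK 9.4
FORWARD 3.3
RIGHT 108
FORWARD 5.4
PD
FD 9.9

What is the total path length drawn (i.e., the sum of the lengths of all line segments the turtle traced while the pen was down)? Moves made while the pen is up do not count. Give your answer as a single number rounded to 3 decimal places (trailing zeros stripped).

Executing turtle program step by step:
Start: pos=(0,0), heading=0, pen down
PD: pen down
LT 90: heading 0 -> 90
RT 60: heading 90 -> 30
RT 15: heading 30 -> 15
PU: pen up
FD 10.4: (0,0) -> (10.046,2.692) [heading=15, move]
BK 9.4: (10.046,2.692) -> (0.966,0.259) [heading=15, move]
FD 3.3: (0.966,0.259) -> (4.153,1.113) [heading=15, move]
RT 108: heading 15 -> 267
FD 5.4: (4.153,1.113) -> (3.871,-4.28) [heading=267, move]
PD: pen down
FD 9.9: (3.871,-4.28) -> (3.353,-14.166) [heading=267, draw]
Final: pos=(3.353,-14.166), heading=267, 1 segment(s) drawn

Segment lengths:
  seg 1: (3.871,-4.28) -> (3.353,-14.166), length = 9.9
Total = 9.9

Answer: 9.9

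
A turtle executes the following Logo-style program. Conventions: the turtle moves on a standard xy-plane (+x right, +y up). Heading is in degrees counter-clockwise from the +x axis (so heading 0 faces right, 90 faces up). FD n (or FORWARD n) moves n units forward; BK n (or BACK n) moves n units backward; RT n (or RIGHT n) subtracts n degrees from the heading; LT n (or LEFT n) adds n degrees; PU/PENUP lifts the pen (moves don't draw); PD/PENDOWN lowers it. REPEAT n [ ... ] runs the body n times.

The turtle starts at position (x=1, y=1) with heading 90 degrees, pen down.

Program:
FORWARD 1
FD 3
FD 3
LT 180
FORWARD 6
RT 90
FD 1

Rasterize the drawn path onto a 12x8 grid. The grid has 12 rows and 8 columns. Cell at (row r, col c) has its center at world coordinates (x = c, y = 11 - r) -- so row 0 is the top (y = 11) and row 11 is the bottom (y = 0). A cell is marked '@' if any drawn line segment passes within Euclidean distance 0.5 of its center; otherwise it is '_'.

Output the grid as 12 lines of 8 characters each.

Answer: ________
________
________
_@______
_@______
_@______
_@______
_@______
_@______
@@______
_@______
________

Derivation:
Segment 0: (1,1) -> (1,2)
Segment 1: (1,2) -> (1,5)
Segment 2: (1,5) -> (1,8)
Segment 3: (1,8) -> (1,2)
Segment 4: (1,2) -> (-0,2)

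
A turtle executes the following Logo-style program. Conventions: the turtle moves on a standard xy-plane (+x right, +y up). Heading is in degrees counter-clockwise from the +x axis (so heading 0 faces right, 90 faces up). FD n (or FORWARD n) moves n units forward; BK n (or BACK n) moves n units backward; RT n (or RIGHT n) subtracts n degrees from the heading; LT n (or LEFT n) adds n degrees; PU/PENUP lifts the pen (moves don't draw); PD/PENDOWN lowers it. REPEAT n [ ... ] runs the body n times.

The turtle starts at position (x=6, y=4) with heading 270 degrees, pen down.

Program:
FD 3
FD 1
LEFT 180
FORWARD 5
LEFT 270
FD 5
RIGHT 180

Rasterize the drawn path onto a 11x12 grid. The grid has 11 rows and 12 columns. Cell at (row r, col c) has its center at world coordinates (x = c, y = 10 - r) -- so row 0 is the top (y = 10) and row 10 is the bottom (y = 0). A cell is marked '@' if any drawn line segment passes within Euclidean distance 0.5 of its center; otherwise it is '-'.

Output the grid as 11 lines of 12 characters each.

Segment 0: (6,4) -> (6,1)
Segment 1: (6,1) -> (6,0)
Segment 2: (6,0) -> (6,5)
Segment 3: (6,5) -> (11,5)

Answer: ------------
------------
------------
------------
------------
------@@@@@@
------@-----
------@-----
------@-----
------@-----
------@-----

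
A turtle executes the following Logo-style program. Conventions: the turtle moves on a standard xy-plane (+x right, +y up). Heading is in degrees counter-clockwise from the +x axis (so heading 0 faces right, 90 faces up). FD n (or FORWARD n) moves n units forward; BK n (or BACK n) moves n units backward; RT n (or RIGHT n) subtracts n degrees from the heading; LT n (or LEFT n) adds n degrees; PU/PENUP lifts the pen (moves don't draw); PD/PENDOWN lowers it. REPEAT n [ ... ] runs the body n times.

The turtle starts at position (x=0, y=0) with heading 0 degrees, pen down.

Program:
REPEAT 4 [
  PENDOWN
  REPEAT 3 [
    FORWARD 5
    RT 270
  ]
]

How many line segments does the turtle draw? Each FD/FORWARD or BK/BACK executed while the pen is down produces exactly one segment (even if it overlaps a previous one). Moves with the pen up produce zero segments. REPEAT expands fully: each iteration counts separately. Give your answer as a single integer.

Executing turtle program step by step:
Start: pos=(0,0), heading=0, pen down
REPEAT 4 [
  -- iteration 1/4 --
  PD: pen down
  REPEAT 3 [
    -- iteration 1/3 --
    FD 5: (0,0) -> (5,0) [heading=0, draw]
    RT 270: heading 0 -> 90
    -- iteration 2/3 --
    FD 5: (5,0) -> (5,5) [heading=90, draw]
    RT 270: heading 90 -> 180
    -- iteration 3/3 --
    FD 5: (5,5) -> (0,5) [heading=180, draw]
    RT 270: heading 180 -> 270
  ]
  -- iteration 2/4 --
  PD: pen down
  REPEAT 3 [
    -- iteration 1/3 --
    FD 5: (0,5) -> (0,0) [heading=270, draw]
    RT 270: heading 270 -> 0
    -- iteration 2/3 --
    FD 5: (0,0) -> (5,0) [heading=0, draw]
    RT 270: heading 0 -> 90
    -- iteration 3/3 --
    FD 5: (5,0) -> (5,5) [heading=90, draw]
    RT 270: heading 90 -> 180
  ]
  -- iteration 3/4 --
  PD: pen down
  REPEAT 3 [
    -- iteration 1/3 --
    FD 5: (5,5) -> (0,5) [heading=180, draw]
    RT 270: heading 180 -> 270
    -- iteration 2/3 --
    FD 5: (0,5) -> (0,0) [heading=270, draw]
    RT 270: heading 270 -> 0
    -- iteration 3/3 --
    FD 5: (0,0) -> (5,0) [heading=0, draw]
    RT 270: heading 0 -> 90
  ]
  -- iteration 4/4 --
  PD: pen down
  REPEAT 3 [
    -- iteration 1/3 --
    FD 5: (5,0) -> (5,5) [heading=90, draw]
    RT 270: heading 90 -> 180
    -- iteration 2/3 --
    FD 5: (5,5) -> (0,5) [heading=180, draw]
    RT 270: heading 180 -> 270
    -- iteration 3/3 --
    FD 5: (0,5) -> (0,0) [heading=270, draw]
    RT 270: heading 270 -> 0
  ]
]
Final: pos=(0,0), heading=0, 12 segment(s) drawn
Segments drawn: 12

Answer: 12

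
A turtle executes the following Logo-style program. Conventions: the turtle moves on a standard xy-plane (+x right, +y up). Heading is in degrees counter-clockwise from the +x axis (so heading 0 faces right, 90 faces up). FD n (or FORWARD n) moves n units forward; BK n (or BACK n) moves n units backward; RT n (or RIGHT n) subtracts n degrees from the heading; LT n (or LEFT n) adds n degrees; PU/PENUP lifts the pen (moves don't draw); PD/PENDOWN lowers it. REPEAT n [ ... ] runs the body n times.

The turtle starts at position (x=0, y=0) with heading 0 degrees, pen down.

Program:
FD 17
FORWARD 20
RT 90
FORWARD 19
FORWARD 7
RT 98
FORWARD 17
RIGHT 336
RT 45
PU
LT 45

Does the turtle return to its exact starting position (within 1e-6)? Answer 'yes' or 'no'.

Answer: no

Derivation:
Executing turtle program step by step:
Start: pos=(0,0), heading=0, pen down
FD 17: (0,0) -> (17,0) [heading=0, draw]
FD 20: (17,0) -> (37,0) [heading=0, draw]
RT 90: heading 0 -> 270
FD 19: (37,0) -> (37,-19) [heading=270, draw]
FD 7: (37,-19) -> (37,-26) [heading=270, draw]
RT 98: heading 270 -> 172
FD 17: (37,-26) -> (20.165,-23.634) [heading=172, draw]
RT 336: heading 172 -> 196
RT 45: heading 196 -> 151
PU: pen up
LT 45: heading 151 -> 196
Final: pos=(20.165,-23.634), heading=196, 5 segment(s) drawn

Start position: (0, 0)
Final position: (20.165, -23.634)
Distance = 31.068; >= 1e-6 -> NOT closed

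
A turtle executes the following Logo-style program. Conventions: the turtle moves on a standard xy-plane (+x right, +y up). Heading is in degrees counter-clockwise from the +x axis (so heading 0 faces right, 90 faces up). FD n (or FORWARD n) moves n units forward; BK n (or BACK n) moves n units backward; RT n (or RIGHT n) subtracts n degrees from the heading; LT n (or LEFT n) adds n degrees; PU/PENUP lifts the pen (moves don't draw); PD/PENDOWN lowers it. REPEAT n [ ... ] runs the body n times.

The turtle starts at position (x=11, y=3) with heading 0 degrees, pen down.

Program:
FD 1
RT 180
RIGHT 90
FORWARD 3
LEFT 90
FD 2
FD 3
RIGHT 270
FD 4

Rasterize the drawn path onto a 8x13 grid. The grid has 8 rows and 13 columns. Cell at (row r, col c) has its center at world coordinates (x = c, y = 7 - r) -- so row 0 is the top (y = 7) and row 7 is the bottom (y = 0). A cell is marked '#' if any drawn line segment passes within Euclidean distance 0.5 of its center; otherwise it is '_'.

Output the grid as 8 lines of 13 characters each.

Answer: _____________
_______######
_______#____#
_______#____#
_______#___##
_______#_____
_____________
_____________

Derivation:
Segment 0: (11,3) -> (12,3)
Segment 1: (12,3) -> (12,6)
Segment 2: (12,6) -> (10,6)
Segment 3: (10,6) -> (7,6)
Segment 4: (7,6) -> (7,2)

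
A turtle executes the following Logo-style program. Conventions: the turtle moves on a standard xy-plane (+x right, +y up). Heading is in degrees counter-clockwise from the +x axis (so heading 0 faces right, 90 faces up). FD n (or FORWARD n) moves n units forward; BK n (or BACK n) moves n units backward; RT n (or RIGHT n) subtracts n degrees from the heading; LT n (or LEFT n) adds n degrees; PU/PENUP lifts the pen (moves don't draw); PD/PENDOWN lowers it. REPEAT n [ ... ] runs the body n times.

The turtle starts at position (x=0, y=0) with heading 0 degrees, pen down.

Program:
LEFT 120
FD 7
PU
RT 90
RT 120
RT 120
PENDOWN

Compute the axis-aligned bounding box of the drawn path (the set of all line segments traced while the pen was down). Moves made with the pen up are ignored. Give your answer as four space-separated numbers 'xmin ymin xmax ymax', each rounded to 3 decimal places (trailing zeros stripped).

Answer: -3.5 0 0 6.062

Derivation:
Executing turtle program step by step:
Start: pos=(0,0), heading=0, pen down
LT 120: heading 0 -> 120
FD 7: (0,0) -> (-3.5,6.062) [heading=120, draw]
PU: pen up
RT 90: heading 120 -> 30
RT 120: heading 30 -> 270
RT 120: heading 270 -> 150
PD: pen down
Final: pos=(-3.5,6.062), heading=150, 1 segment(s) drawn

Segment endpoints: x in {-3.5, 0}, y in {0, 6.062}
xmin=-3.5, ymin=0, xmax=0, ymax=6.062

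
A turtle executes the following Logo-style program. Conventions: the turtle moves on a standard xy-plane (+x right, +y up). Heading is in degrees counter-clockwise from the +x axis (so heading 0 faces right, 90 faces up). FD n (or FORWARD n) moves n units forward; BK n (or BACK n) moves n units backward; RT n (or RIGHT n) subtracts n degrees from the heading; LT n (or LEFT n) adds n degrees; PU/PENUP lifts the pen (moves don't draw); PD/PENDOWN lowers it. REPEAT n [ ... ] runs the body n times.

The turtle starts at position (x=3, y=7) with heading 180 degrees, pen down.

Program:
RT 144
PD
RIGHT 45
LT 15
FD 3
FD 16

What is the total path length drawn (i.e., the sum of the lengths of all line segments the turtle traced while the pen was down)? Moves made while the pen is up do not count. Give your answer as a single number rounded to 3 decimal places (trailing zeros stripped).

Answer: 19

Derivation:
Executing turtle program step by step:
Start: pos=(3,7), heading=180, pen down
RT 144: heading 180 -> 36
PD: pen down
RT 45: heading 36 -> 351
LT 15: heading 351 -> 6
FD 3: (3,7) -> (5.984,7.314) [heading=6, draw]
FD 16: (5.984,7.314) -> (21.896,8.986) [heading=6, draw]
Final: pos=(21.896,8.986), heading=6, 2 segment(s) drawn

Segment lengths:
  seg 1: (3,7) -> (5.984,7.314), length = 3
  seg 2: (5.984,7.314) -> (21.896,8.986), length = 16
Total = 19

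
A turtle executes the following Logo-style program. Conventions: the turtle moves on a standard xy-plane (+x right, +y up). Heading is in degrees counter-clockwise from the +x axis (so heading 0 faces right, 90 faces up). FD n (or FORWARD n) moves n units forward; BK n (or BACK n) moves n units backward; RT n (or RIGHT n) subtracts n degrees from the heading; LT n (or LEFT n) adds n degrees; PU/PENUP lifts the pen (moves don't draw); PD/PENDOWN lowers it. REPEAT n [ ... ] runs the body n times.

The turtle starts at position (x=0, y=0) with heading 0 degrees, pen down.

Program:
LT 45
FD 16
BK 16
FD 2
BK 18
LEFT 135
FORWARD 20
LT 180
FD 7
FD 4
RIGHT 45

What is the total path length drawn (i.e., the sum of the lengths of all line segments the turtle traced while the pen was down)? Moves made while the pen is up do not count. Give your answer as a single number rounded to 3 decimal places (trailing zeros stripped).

Answer: 83

Derivation:
Executing turtle program step by step:
Start: pos=(0,0), heading=0, pen down
LT 45: heading 0 -> 45
FD 16: (0,0) -> (11.314,11.314) [heading=45, draw]
BK 16: (11.314,11.314) -> (0,0) [heading=45, draw]
FD 2: (0,0) -> (1.414,1.414) [heading=45, draw]
BK 18: (1.414,1.414) -> (-11.314,-11.314) [heading=45, draw]
LT 135: heading 45 -> 180
FD 20: (-11.314,-11.314) -> (-31.314,-11.314) [heading=180, draw]
LT 180: heading 180 -> 0
FD 7: (-31.314,-11.314) -> (-24.314,-11.314) [heading=0, draw]
FD 4: (-24.314,-11.314) -> (-20.314,-11.314) [heading=0, draw]
RT 45: heading 0 -> 315
Final: pos=(-20.314,-11.314), heading=315, 7 segment(s) drawn

Segment lengths:
  seg 1: (0,0) -> (11.314,11.314), length = 16
  seg 2: (11.314,11.314) -> (0,0), length = 16
  seg 3: (0,0) -> (1.414,1.414), length = 2
  seg 4: (1.414,1.414) -> (-11.314,-11.314), length = 18
  seg 5: (-11.314,-11.314) -> (-31.314,-11.314), length = 20
  seg 6: (-31.314,-11.314) -> (-24.314,-11.314), length = 7
  seg 7: (-24.314,-11.314) -> (-20.314,-11.314), length = 4
Total = 83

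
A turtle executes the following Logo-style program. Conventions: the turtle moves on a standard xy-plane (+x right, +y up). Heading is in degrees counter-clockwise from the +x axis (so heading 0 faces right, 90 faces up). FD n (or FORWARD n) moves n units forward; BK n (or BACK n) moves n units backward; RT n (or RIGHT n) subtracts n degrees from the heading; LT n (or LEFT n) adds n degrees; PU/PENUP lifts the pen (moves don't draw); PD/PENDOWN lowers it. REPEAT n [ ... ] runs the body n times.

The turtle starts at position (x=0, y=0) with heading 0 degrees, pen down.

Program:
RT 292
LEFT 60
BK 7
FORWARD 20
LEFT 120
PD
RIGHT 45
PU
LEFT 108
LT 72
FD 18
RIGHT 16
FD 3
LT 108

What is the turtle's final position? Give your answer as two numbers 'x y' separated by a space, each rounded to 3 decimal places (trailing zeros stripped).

Executing turtle program step by step:
Start: pos=(0,0), heading=0, pen down
RT 292: heading 0 -> 68
LT 60: heading 68 -> 128
BK 7: (0,0) -> (4.31,-5.516) [heading=128, draw]
FD 20: (4.31,-5.516) -> (-8.004,10.244) [heading=128, draw]
LT 120: heading 128 -> 248
PD: pen down
RT 45: heading 248 -> 203
PU: pen up
LT 108: heading 203 -> 311
LT 72: heading 311 -> 23
FD 18: (-8.004,10.244) -> (8.565,17.277) [heading=23, move]
RT 16: heading 23 -> 7
FD 3: (8.565,17.277) -> (11.543,17.643) [heading=7, move]
LT 108: heading 7 -> 115
Final: pos=(11.543,17.643), heading=115, 2 segment(s) drawn

Answer: 11.543 17.643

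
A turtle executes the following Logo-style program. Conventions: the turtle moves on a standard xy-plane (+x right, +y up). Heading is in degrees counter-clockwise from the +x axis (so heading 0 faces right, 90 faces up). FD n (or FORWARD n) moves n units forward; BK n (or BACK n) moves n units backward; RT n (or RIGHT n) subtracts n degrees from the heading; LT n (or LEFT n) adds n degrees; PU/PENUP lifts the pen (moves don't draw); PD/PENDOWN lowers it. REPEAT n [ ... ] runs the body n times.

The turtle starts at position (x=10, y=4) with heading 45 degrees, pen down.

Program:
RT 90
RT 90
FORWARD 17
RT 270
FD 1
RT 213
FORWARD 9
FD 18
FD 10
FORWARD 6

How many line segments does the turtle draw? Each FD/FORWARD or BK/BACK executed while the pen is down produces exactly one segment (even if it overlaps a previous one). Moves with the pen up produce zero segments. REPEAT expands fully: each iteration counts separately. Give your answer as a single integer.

Answer: 6

Derivation:
Executing turtle program step by step:
Start: pos=(10,4), heading=45, pen down
RT 90: heading 45 -> 315
RT 90: heading 315 -> 225
FD 17: (10,4) -> (-2.021,-8.021) [heading=225, draw]
RT 270: heading 225 -> 315
FD 1: (-2.021,-8.021) -> (-1.314,-8.728) [heading=315, draw]
RT 213: heading 315 -> 102
FD 9: (-1.314,-8.728) -> (-3.185,0.075) [heading=102, draw]
FD 18: (-3.185,0.075) -> (-6.927,17.682) [heading=102, draw]
FD 10: (-6.927,17.682) -> (-9.006,27.464) [heading=102, draw]
FD 6: (-9.006,27.464) -> (-10.254,33.332) [heading=102, draw]
Final: pos=(-10.254,33.332), heading=102, 6 segment(s) drawn
Segments drawn: 6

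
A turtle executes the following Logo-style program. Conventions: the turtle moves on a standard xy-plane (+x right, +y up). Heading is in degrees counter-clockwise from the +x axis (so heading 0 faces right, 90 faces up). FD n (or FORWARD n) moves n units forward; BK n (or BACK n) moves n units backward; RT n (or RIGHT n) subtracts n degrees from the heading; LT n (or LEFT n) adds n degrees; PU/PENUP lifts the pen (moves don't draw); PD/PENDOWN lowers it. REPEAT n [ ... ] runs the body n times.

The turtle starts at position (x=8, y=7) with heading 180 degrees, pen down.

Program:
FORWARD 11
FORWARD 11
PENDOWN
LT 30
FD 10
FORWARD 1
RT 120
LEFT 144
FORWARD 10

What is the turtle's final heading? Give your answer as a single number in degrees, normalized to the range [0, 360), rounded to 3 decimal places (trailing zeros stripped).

Executing turtle program step by step:
Start: pos=(8,7), heading=180, pen down
FD 11: (8,7) -> (-3,7) [heading=180, draw]
FD 11: (-3,7) -> (-14,7) [heading=180, draw]
PD: pen down
LT 30: heading 180 -> 210
FD 10: (-14,7) -> (-22.66,2) [heading=210, draw]
FD 1: (-22.66,2) -> (-23.526,1.5) [heading=210, draw]
RT 120: heading 210 -> 90
LT 144: heading 90 -> 234
FD 10: (-23.526,1.5) -> (-29.404,-6.59) [heading=234, draw]
Final: pos=(-29.404,-6.59), heading=234, 5 segment(s) drawn

Answer: 234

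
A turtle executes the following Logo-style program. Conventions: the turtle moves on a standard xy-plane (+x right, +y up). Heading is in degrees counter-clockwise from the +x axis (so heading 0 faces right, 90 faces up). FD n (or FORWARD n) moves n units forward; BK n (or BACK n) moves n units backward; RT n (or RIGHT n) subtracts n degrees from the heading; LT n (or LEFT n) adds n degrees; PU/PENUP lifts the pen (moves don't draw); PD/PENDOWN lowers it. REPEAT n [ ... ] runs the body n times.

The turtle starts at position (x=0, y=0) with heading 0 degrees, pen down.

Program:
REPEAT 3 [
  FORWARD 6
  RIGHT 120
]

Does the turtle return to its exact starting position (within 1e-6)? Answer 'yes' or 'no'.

Executing turtle program step by step:
Start: pos=(0,0), heading=0, pen down
REPEAT 3 [
  -- iteration 1/3 --
  FD 6: (0,0) -> (6,0) [heading=0, draw]
  RT 120: heading 0 -> 240
  -- iteration 2/3 --
  FD 6: (6,0) -> (3,-5.196) [heading=240, draw]
  RT 120: heading 240 -> 120
  -- iteration 3/3 --
  FD 6: (3,-5.196) -> (0,0) [heading=120, draw]
  RT 120: heading 120 -> 0
]
Final: pos=(0,0), heading=0, 3 segment(s) drawn

Start position: (0, 0)
Final position: (0, 0)
Distance = 0; < 1e-6 -> CLOSED

Answer: yes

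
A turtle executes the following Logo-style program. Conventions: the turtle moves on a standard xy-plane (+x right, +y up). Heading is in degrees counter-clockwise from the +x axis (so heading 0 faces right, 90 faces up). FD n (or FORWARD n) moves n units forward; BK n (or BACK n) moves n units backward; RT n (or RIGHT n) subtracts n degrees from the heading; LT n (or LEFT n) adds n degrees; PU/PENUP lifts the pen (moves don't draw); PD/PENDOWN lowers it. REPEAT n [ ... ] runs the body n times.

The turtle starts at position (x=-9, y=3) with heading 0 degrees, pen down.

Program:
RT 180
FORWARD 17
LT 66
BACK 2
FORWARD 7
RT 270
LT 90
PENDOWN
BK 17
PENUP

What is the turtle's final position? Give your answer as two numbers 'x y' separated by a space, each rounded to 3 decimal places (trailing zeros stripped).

Executing turtle program step by step:
Start: pos=(-9,3), heading=0, pen down
RT 180: heading 0 -> 180
FD 17: (-9,3) -> (-26,3) [heading=180, draw]
LT 66: heading 180 -> 246
BK 2: (-26,3) -> (-25.187,4.827) [heading=246, draw]
FD 7: (-25.187,4.827) -> (-28.034,-1.568) [heading=246, draw]
RT 270: heading 246 -> 336
LT 90: heading 336 -> 66
PD: pen down
BK 17: (-28.034,-1.568) -> (-34.948,-17.098) [heading=66, draw]
PU: pen up
Final: pos=(-34.948,-17.098), heading=66, 4 segment(s) drawn

Answer: -34.948 -17.098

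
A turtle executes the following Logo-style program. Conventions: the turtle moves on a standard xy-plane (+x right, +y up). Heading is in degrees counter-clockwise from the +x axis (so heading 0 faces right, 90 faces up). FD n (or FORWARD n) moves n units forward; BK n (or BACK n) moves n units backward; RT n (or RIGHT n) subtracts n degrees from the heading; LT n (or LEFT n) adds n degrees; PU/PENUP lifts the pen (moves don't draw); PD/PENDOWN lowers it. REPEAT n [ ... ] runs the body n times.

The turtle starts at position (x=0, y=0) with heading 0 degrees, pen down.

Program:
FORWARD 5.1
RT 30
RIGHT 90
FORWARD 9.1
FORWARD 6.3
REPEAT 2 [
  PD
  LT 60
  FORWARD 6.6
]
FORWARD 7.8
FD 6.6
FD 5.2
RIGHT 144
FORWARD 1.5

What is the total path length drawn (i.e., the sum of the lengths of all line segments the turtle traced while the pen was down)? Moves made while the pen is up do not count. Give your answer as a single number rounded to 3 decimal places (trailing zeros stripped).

Answer: 54.8

Derivation:
Executing turtle program step by step:
Start: pos=(0,0), heading=0, pen down
FD 5.1: (0,0) -> (5.1,0) [heading=0, draw]
RT 30: heading 0 -> 330
RT 90: heading 330 -> 240
FD 9.1: (5.1,0) -> (0.55,-7.881) [heading=240, draw]
FD 6.3: (0.55,-7.881) -> (-2.6,-13.337) [heading=240, draw]
REPEAT 2 [
  -- iteration 1/2 --
  PD: pen down
  LT 60: heading 240 -> 300
  FD 6.6: (-2.6,-13.337) -> (0.7,-19.053) [heading=300, draw]
  -- iteration 2/2 --
  PD: pen down
  LT 60: heading 300 -> 0
  FD 6.6: (0.7,-19.053) -> (7.3,-19.053) [heading=0, draw]
]
FD 7.8: (7.3,-19.053) -> (15.1,-19.053) [heading=0, draw]
FD 6.6: (15.1,-19.053) -> (21.7,-19.053) [heading=0, draw]
FD 5.2: (21.7,-19.053) -> (26.9,-19.053) [heading=0, draw]
RT 144: heading 0 -> 216
FD 1.5: (26.9,-19.053) -> (25.686,-19.934) [heading=216, draw]
Final: pos=(25.686,-19.934), heading=216, 9 segment(s) drawn

Segment lengths:
  seg 1: (0,0) -> (5.1,0), length = 5.1
  seg 2: (5.1,0) -> (0.55,-7.881), length = 9.1
  seg 3: (0.55,-7.881) -> (-2.6,-13.337), length = 6.3
  seg 4: (-2.6,-13.337) -> (0.7,-19.053), length = 6.6
  seg 5: (0.7,-19.053) -> (7.3,-19.053), length = 6.6
  seg 6: (7.3,-19.053) -> (15.1,-19.053), length = 7.8
  seg 7: (15.1,-19.053) -> (21.7,-19.053), length = 6.6
  seg 8: (21.7,-19.053) -> (26.9,-19.053), length = 5.2
  seg 9: (26.9,-19.053) -> (25.686,-19.934), length = 1.5
Total = 54.8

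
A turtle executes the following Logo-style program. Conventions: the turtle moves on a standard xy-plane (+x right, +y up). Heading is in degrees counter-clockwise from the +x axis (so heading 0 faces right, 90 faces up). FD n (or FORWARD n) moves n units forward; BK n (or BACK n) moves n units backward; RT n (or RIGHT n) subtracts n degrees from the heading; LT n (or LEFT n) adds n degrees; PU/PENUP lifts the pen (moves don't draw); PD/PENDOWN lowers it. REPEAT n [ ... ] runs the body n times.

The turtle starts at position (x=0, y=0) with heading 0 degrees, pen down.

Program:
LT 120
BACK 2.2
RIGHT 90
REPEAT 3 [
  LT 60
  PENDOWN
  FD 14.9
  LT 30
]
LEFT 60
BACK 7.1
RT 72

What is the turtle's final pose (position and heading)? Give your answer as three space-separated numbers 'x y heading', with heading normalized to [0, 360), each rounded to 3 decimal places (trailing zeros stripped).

Answer: -20.9 -1.905 288

Derivation:
Executing turtle program step by step:
Start: pos=(0,0), heading=0, pen down
LT 120: heading 0 -> 120
BK 2.2: (0,0) -> (1.1,-1.905) [heading=120, draw]
RT 90: heading 120 -> 30
REPEAT 3 [
  -- iteration 1/3 --
  LT 60: heading 30 -> 90
  PD: pen down
  FD 14.9: (1.1,-1.905) -> (1.1,12.995) [heading=90, draw]
  LT 30: heading 90 -> 120
  -- iteration 2/3 --
  LT 60: heading 120 -> 180
  PD: pen down
  FD 14.9: (1.1,12.995) -> (-13.8,12.995) [heading=180, draw]
  LT 30: heading 180 -> 210
  -- iteration 3/3 --
  LT 60: heading 210 -> 270
  PD: pen down
  FD 14.9: (-13.8,12.995) -> (-13.8,-1.905) [heading=270, draw]
  LT 30: heading 270 -> 300
]
LT 60: heading 300 -> 0
BK 7.1: (-13.8,-1.905) -> (-20.9,-1.905) [heading=0, draw]
RT 72: heading 0 -> 288
Final: pos=(-20.9,-1.905), heading=288, 5 segment(s) drawn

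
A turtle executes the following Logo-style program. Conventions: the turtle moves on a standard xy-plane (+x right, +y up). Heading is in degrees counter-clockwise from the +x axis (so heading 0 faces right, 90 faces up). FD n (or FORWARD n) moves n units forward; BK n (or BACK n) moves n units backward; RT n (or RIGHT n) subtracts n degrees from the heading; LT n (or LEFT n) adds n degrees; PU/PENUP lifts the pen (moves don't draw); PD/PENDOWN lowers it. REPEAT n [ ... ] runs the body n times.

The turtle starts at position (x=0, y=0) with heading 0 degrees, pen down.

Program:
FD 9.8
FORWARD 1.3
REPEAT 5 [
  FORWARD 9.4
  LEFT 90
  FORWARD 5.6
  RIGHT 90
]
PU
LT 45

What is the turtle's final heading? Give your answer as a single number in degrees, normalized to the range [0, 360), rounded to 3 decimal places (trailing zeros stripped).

Executing turtle program step by step:
Start: pos=(0,0), heading=0, pen down
FD 9.8: (0,0) -> (9.8,0) [heading=0, draw]
FD 1.3: (9.8,0) -> (11.1,0) [heading=0, draw]
REPEAT 5 [
  -- iteration 1/5 --
  FD 9.4: (11.1,0) -> (20.5,0) [heading=0, draw]
  LT 90: heading 0 -> 90
  FD 5.6: (20.5,0) -> (20.5,5.6) [heading=90, draw]
  RT 90: heading 90 -> 0
  -- iteration 2/5 --
  FD 9.4: (20.5,5.6) -> (29.9,5.6) [heading=0, draw]
  LT 90: heading 0 -> 90
  FD 5.6: (29.9,5.6) -> (29.9,11.2) [heading=90, draw]
  RT 90: heading 90 -> 0
  -- iteration 3/5 --
  FD 9.4: (29.9,11.2) -> (39.3,11.2) [heading=0, draw]
  LT 90: heading 0 -> 90
  FD 5.6: (39.3,11.2) -> (39.3,16.8) [heading=90, draw]
  RT 90: heading 90 -> 0
  -- iteration 4/5 --
  FD 9.4: (39.3,16.8) -> (48.7,16.8) [heading=0, draw]
  LT 90: heading 0 -> 90
  FD 5.6: (48.7,16.8) -> (48.7,22.4) [heading=90, draw]
  RT 90: heading 90 -> 0
  -- iteration 5/5 --
  FD 9.4: (48.7,22.4) -> (58.1,22.4) [heading=0, draw]
  LT 90: heading 0 -> 90
  FD 5.6: (58.1,22.4) -> (58.1,28) [heading=90, draw]
  RT 90: heading 90 -> 0
]
PU: pen up
LT 45: heading 0 -> 45
Final: pos=(58.1,28), heading=45, 12 segment(s) drawn

Answer: 45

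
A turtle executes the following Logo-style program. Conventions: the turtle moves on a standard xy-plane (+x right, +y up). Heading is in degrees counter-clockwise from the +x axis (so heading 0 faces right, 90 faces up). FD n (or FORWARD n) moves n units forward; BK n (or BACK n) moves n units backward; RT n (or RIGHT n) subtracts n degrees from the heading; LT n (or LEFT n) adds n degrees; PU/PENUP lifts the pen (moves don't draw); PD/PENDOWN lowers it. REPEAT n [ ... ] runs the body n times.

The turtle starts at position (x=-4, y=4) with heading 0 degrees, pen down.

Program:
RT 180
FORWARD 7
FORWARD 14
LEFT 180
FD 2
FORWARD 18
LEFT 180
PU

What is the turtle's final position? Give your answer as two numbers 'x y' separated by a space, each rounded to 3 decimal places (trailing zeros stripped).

Answer: -5 4

Derivation:
Executing turtle program step by step:
Start: pos=(-4,4), heading=0, pen down
RT 180: heading 0 -> 180
FD 7: (-4,4) -> (-11,4) [heading=180, draw]
FD 14: (-11,4) -> (-25,4) [heading=180, draw]
LT 180: heading 180 -> 0
FD 2: (-25,4) -> (-23,4) [heading=0, draw]
FD 18: (-23,4) -> (-5,4) [heading=0, draw]
LT 180: heading 0 -> 180
PU: pen up
Final: pos=(-5,4), heading=180, 4 segment(s) drawn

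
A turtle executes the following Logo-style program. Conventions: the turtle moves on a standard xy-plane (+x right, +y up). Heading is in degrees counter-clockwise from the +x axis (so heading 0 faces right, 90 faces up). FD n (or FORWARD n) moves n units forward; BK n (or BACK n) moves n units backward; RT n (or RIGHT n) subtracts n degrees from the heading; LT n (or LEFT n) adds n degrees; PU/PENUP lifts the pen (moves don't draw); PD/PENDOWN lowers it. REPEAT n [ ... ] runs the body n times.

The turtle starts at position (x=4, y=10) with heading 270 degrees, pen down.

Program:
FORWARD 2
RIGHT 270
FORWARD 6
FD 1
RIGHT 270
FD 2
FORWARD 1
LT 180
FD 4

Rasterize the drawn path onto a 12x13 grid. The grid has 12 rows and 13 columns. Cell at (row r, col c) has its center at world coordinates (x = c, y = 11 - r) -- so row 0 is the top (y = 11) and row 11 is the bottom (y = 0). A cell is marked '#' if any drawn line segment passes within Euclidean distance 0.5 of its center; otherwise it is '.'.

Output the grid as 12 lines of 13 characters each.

Answer: ...........#.
....#......#.
....#......#.
....########.
...........#.
.............
.............
.............
.............
.............
.............
.............

Derivation:
Segment 0: (4,10) -> (4,8)
Segment 1: (4,8) -> (10,8)
Segment 2: (10,8) -> (11,8)
Segment 3: (11,8) -> (11,10)
Segment 4: (11,10) -> (11,11)
Segment 5: (11,11) -> (11,7)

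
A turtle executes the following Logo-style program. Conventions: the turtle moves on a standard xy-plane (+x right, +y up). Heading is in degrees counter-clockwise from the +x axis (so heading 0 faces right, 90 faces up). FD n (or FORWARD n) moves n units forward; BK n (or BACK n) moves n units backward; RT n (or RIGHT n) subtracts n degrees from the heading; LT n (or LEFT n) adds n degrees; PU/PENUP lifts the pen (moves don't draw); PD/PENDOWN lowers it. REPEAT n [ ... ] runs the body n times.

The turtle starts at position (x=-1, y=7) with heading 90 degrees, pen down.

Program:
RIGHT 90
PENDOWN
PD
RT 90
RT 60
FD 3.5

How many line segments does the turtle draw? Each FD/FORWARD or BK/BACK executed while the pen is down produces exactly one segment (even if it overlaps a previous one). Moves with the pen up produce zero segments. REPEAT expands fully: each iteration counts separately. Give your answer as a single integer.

Answer: 1

Derivation:
Executing turtle program step by step:
Start: pos=(-1,7), heading=90, pen down
RT 90: heading 90 -> 0
PD: pen down
PD: pen down
RT 90: heading 0 -> 270
RT 60: heading 270 -> 210
FD 3.5: (-1,7) -> (-4.031,5.25) [heading=210, draw]
Final: pos=(-4.031,5.25), heading=210, 1 segment(s) drawn
Segments drawn: 1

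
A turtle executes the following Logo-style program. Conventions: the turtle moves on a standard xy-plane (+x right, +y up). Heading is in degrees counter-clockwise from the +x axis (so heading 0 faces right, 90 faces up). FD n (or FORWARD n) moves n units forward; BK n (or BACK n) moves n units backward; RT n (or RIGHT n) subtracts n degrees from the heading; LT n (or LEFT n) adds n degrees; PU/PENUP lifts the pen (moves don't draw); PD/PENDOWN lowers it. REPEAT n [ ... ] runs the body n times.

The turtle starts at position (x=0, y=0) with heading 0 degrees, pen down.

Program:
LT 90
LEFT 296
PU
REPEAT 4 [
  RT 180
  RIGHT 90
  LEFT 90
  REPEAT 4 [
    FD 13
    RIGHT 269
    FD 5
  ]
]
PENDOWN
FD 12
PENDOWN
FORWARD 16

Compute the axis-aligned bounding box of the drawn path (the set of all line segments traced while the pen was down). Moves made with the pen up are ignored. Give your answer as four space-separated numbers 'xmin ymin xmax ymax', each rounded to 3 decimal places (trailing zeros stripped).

Answer: -0.016 0.093 20.792 18.829

Derivation:
Executing turtle program step by step:
Start: pos=(0,0), heading=0, pen down
LT 90: heading 0 -> 90
LT 296: heading 90 -> 26
PU: pen up
REPEAT 4 [
  -- iteration 1/4 --
  RT 180: heading 26 -> 206
  RT 90: heading 206 -> 116
  LT 90: heading 116 -> 206
  REPEAT 4 [
    -- iteration 1/4 --
    FD 13: (0,0) -> (-11.684,-5.699) [heading=206, move]
    RT 269: heading 206 -> 297
    FD 5: (-11.684,-5.699) -> (-9.414,-10.154) [heading=297, move]
    -- iteration 2/4 --
    FD 13: (-9.414,-10.154) -> (-3.512,-21.737) [heading=297, move]
    RT 269: heading 297 -> 28
    FD 5: (-3.512,-21.737) -> (0.902,-19.39) [heading=28, move]
    -- iteration 3/4 --
    FD 13: (0.902,-19.39) -> (12.381,-13.286) [heading=28, move]
    RT 269: heading 28 -> 119
    FD 5: (12.381,-13.286) -> (9.957,-8.913) [heading=119, move]
    -- iteration 4/4 --
    FD 13: (9.957,-8.913) -> (3.654,2.457) [heading=119, move]
    RT 269: heading 119 -> 210
    FD 5: (3.654,2.457) -> (-0.676,-0.043) [heading=210, move]
  ]
  -- iteration 2/4 --
  RT 180: heading 210 -> 30
  RT 90: heading 30 -> 300
  LT 90: heading 300 -> 30
  REPEAT 4 [
    -- iteration 1/4 --
    FD 13: (-0.676,-0.043) -> (10.582,6.457) [heading=30, move]
    RT 269: heading 30 -> 121
    FD 5: (10.582,6.457) -> (8.007,10.743) [heading=121, move]
    -- iteration 2/4 --
    FD 13: (8.007,10.743) -> (1.312,21.886) [heading=121, move]
    RT 269: heading 121 -> 212
    FD 5: (1.312,21.886) -> (-2.929,19.236) [heading=212, move]
    -- iteration 3/4 --
    FD 13: (-2.929,19.236) -> (-13.953,12.347) [heading=212, move]
    RT 269: heading 212 -> 303
    FD 5: (-13.953,12.347) -> (-11.23,8.154) [heading=303, move]
    -- iteration 4/4 --
    FD 13: (-11.23,8.154) -> (-4.15,-2.749) [heading=303, move]
    RT 269: heading 303 -> 34
    FD 5: (-4.15,-2.749) -> (-0.005,0.047) [heading=34, move]
  ]
  -- iteration 3/4 --
  RT 180: heading 34 -> 214
  RT 90: heading 214 -> 124
  LT 90: heading 124 -> 214
  REPEAT 4 [
    -- iteration 1/4 --
    FD 13: (-0.005,0.047) -> (-10.782,-7.222) [heading=214, move]
    RT 269: heading 214 -> 305
    FD 5: (-10.782,-7.222) -> (-7.914,-11.318) [heading=305, move]
    -- iteration 2/4 --
    FD 13: (-7.914,-11.318) -> (-0.458,-21.967) [heading=305, move]
    RT 269: heading 305 -> 36
    FD 5: (-0.458,-21.967) -> (3.587,-19.028) [heading=36, move]
    -- iteration 3/4 --
    FD 13: (3.587,-19.028) -> (14.105,-11.387) [heading=36, move]
    RT 269: heading 36 -> 127
    FD 5: (14.105,-11.387) -> (11.095,-7.394) [heading=127, move]
    -- iteration 4/4 --
    FD 13: (11.095,-7.394) -> (3.272,2.988) [heading=127, move]
    RT 269: heading 127 -> 218
    FD 5: (3.272,2.988) -> (-0.668,-0.09) [heading=218, move]
  ]
  -- iteration 4/4 --
  RT 180: heading 218 -> 38
  RT 90: heading 38 -> 308
  LT 90: heading 308 -> 38
  REPEAT 4 [
    -- iteration 1/4 --
    FD 13: (-0.668,-0.09) -> (9.576,7.914) [heading=38, move]
    RT 269: heading 38 -> 129
    FD 5: (9.576,7.914) -> (6.429,11.799) [heading=129, move]
    -- iteration 2/4 --
    FD 13: (6.429,11.799) -> (-1.752,21.902) [heading=129, move]
    RT 269: heading 129 -> 220
    FD 5: (-1.752,21.902) -> (-5.582,18.688) [heading=220, move]
    -- iteration 3/4 --
    FD 13: (-5.582,18.688) -> (-15.541,10.332) [heading=220, move]
    RT 269: heading 220 -> 311
    FD 5: (-15.541,10.332) -> (-12.26,6.559) [heading=311, move]
    -- iteration 4/4 --
    FD 13: (-12.26,6.559) -> (-3.732,-3.253) [heading=311, move]
    RT 269: heading 311 -> 42
    FD 5: (-3.732,-3.253) -> (-0.016,0.093) [heading=42, move]
  ]
]
PD: pen down
FD 12: (-0.016,0.093) -> (8.902,8.123) [heading=42, draw]
PD: pen down
FD 16: (8.902,8.123) -> (20.792,18.829) [heading=42, draw]
Final: pos=(20.792,18.829), heading=42, 2 segment(s) drawn

Segment endpoints: x in {-0.016, 8.902, 20.792}, y in {0.093, 8.123, 18.829}
xmin=-0.016, ymin=0.093, xmax=20.792, ymax=18.829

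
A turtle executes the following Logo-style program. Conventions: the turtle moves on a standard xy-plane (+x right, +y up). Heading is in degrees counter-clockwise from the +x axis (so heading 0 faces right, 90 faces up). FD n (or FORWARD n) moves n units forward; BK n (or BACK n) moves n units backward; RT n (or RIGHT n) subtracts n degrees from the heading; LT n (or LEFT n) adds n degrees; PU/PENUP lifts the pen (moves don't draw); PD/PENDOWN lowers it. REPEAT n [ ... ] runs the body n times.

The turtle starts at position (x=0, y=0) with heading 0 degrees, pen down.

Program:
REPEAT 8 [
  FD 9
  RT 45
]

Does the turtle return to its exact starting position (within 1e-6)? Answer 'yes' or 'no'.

Answer: yes

Derivation:
Executing turtle program step by step:
Start: pos=(0,0), heading=0, pen down
REPEAT 8 [
  -- iteration 1/8 --
  FD 9: (0,0) -> (9,0) [heading=0, draw]
  RT 45: heading 0 -> 315
  -- iteration 2/8 --
  FD 9: (9,0) -> (15.364,-6.364) [heading=315, draw]
  RT 45: heading 315 -> 270
  -- iteration 3/8 --
  FD 9: (15.364,-6.364) -> (15.364,-15.364) [heading=270, draw]
  RT 45: heading 270 -> 225
  -- iteration 4/8 --
  FD 9: (15.364,-15.364) -> (9,-21.728) [heading=225, draw]
  RT 45: heading 225 -> 180
  -- iteration 5/8 --
  FD 9: (9,-21.728) -> (0,-21.728) [heading=180, draw]
  RT 45: heading 180 -> 135
  -- iteration 6/8 --
  FD 9: (0,-21.728) -> (-6.364,-15.364) [heading=135, draw]
  RT 45: heading 135 -> 90
  -- iteration 7/8 --
  FD 9: (-6.364,-15.364) -> (-6.364,-6.364) [heading=90, draw]
  RT 45: heading 90 -> 45
  -- iteration 8/8 --
  FD 9: (-6.364,-6.364) -> (0,0) [heading=45, draw]
  RT 45: heading 45 -> 0
]
Final: pos=(0,0), heading=0, 8 segment(s) drawn

Start position: (0, 0)
Final position: (0, 0)
Distance = 0; < 1e-6 -> CLOSED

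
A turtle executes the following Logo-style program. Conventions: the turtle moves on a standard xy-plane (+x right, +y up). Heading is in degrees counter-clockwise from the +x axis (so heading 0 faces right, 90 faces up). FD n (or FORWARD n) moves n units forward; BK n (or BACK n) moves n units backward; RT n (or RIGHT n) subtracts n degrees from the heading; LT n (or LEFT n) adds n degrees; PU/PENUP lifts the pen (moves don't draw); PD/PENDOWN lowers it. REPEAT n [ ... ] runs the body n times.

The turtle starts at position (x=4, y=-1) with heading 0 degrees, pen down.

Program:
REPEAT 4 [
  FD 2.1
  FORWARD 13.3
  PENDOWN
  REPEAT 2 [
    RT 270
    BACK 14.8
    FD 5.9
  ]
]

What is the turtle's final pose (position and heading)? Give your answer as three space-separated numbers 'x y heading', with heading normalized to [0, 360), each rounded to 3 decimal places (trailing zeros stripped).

Executing turtle program step by step:
Start: pos=(4,-1), heading=0, pen down
REPEAT 4 [
  -- iteration 1/4 --
  FD 2.1: (4,-1) -> (6.1,-1) [heading=0, draw]
  FD 13.3: (6.1,-1) -> (19.4,-1) [heading=0, draw]
  PD: pen down
  REPEAT 2 [
    -- iteration 1/2 --
    RT 270: heading 0 -> 90
    BK 14.8: (19.4,-1) -> (19.4,-15.8) [heading=90, draw]
    FD 5.9: (19.4,-15.8) -> (19.4,-9.9) [heading=90, draw]
    -- iteration 2/2 --
    RT 270: heading 90 -> 180
    BK 14.8: (19.4,-9.9) -> (34.2,-9.9) [heading=180, draw]
    FD 5.9: (34.2,-9.9) -> (28.3,-9.9) [heading=180, draw]
  ]
  -- iteration 2/4 --
  FD 2.1: (28.3,-9.9) -> (26.2,-9.9) [heading=180, draw]
  FD 13.3: (26.2,-9.9) -> (12.9,-9.9) [heading=180, draw]
  PD: pen down
  REPEAT 2 [
    -- iteration 1/2 --
    RT 270: heading 180 -> 270
    BK 14.8: (12.9,-9.9) -> (12.9,4.9) [heading=270, draw]
    FD 5.9: (12.9,4.9) -> (12.9,-1) [heading=270, draw]
    -- iteration 2/2 --
    RT 270: heading 270 -> 0
    BK 14.8: (12.9,-1) -> (-1.9,-1) [heading=0, draw]
    FD 5.9: (-1.9,-1) -> (4,-1) [heading=0, draw]
  ]
  -- iteration 3/4 --
  FD 2.1: (4,-1) -> (6.1,-1) [heading=0, draw]
  FD 13.3: (6.1,-1) -> (19.4,-1) [heading=0, draw]
  PD: pen down
  REPEAT 2 [
    -- iteration 1/2 --
    RT 270: heading 0 -> 90
    BK 14.8: (19.4,-1) -> (19.4,-15.8) [heading=90, draw]
    FD 5.9: (19.4,-15.8) -> (19.4,-9.9) [heading=90, draw]
    -- iteration 2/2 --
    RT 270: heading 90 -> 180
    BK 14.8: (19.4,-9.9) -> (34.2,-9.9) [heading=180, draw]
    FD 5.9: (34.2,-9.9) -> (28.3,-9.9) [heading=180, draw]
  ]
  -- iteration 4/4 --
  FD 2.1: (28.3,-9.9) -> (26.2,-9.9) [heading=180, draw]
  FD 13.3: (26.2,-9.9) -> (12.9,-9.9) [heading=180, draw]
  PD: pen down
  REPEAT 2 [
    -- iteration 1/2 --
    RT 270: heading 180 -> 270
    BK 14.8: (12.9,-9.9) -> (12.9,4.9) [heading=270, draw]
    FD 5.9: (12.9,4.9) -> (12.9,-1) [heading=270, draw]
    -- iteration 2/2 --
    RT 270: heading 270 -> 0
    BK 14.8: (12.9,-1) -> (-1.9,-1) [heading=0, draw]
    FD 5.9: (-1.9,-1) -> (4,-1) [heading=0, draw]
  ]
]
Final: pos=(4,-1), heading=0, 24 segment(s) drawn

Answer: 4 -1 0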